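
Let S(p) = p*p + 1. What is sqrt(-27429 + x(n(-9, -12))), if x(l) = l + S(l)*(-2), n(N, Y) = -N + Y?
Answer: 2*I*sqrt(6863) ≈ 165.69*I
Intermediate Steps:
n(N, Y) = Y - N
S(p) = 1 + p**2 (S(p) = p**2 + 1 = 1 + p**2)
x(l) = -2 + l - 2*l**2 (x(l) = l + (1 + l**2)*(-2) = l + (-2 - 2*l**2) = -2 + l - 2*l**2)
sqrt(-27429 + x(n(-9, -12))) = sqrt(-27429 + (-2 + (-12 - 1*(-9)) - 2*(-12 - 1*(-9))**2)) = sqrt(-27429 + (-2 + (-12 + 9) - 2*(-12 + 9)**2)) = sqrt(-27429 + (-2 - 3 - 2*(-3)**2)) = sqrt(-27429 + (-2 - 3 - 2*9)) = sqrt(-27429 + (-2 - 3 - 18)) = sqrt(-27429 - 23) = sqrt(-27452) = 2*I*sqrt(6863)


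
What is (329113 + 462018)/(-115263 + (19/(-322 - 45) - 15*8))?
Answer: -290345077/42345580 ≈ -6.8566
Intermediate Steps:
(329113 + 462018)/(-115263 + (19/(-322 - 45) - 15*8)) = 791131/(-115263 + (19/(-367) - 120)) = 791131/(-115263 + (-1/367*19 - 120)) = 791131/(-115263 + (-19/367 - 120)) = 791131/(-115263 - 44059/367) = 791131/(-42345580/367) = 791131*(-367/42345580) = -290345077/42345580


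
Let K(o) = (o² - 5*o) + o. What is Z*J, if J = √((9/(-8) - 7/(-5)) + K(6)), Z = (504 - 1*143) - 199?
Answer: 81*√4910/10 ≈ 567.58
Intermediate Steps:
K(o) = o² - 4*o
Z = 162 (Z = (504 - 143) - 199 = 361 - 199 = 162)
J = √4910/20 (J = √((9/(-8) - 7/(-5)) + 6*(-4 + 6)) = √((9*(-⅛) - 7*(-⅕)) + 6*2) = √((-9/8 + 7/5) + 12) = √(11/40 + 12) = √(491/40) = √4910/20 ≈ 3.5036)
Z*J = 162*(√4910/20) = 81*√4910/10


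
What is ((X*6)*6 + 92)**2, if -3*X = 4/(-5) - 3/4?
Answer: 305809/25 ≈ 12232.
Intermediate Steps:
X = 31/60 (X = -(4/(-5) - 3/4)/3 = -(4*(-1/5) - 3*1/4)/3 = -(-4/5 - 3/4)/3 = -1/3*(-31/20) = 31/60 ≈ 0.51667)
((X*6)*6 + 92)**2 = (((31/60)*6)*6 + 92)**2 = ((31/10)*6 + 92)**2 = (93/5 + 92)**2 = (553/5)**2 = 305809/25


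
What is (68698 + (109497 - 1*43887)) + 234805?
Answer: 369113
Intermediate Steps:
(68698 + (109497 - 1*43887)) + 234805 = (68698 + (109497 - 43887)) + 234805 = (68698 + 65610) + 234805 = 134308 + 234805 = 369113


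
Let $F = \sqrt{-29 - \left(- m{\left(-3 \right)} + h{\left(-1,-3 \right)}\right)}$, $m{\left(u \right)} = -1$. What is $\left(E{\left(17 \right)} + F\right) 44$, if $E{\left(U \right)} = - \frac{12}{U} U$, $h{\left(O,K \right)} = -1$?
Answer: $-528 + 44 i \sqrt{29} \approx -528.0 + 236.95 i$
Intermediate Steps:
$E{\left(U \right)} = -12$
$F = i \sqrt{29}$ ($F = \sqrt{-29 - 0} = \sqrt{-29 + \left(-1 + 1\right)} = \sqrt{-29 + 0} = \sqrt{-29} = i \sqrt{29} \approx 5.3852 i$)
$\left(E{\left(17 \right)} + F\right) 44 = \left(-12 + i \sqrt{29}\right) 44 = -528 + 44 i \sqrt{29}$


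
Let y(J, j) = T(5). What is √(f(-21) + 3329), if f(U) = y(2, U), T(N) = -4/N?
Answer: 129*√5/5 ≈ 57.691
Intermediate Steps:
y(J, j) = -⅘ (y(J, j) = -4/5 = -4*⅕ = -⅘)
f(U) = -⅘
√(f(-21) + 3329) = √(-⅘ + 3329) = √(16641/5) = 129*√5/5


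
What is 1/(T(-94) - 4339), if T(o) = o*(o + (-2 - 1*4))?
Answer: 1/5061 ≈ 0.00019759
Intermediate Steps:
T(o) = o*(-6 + o) (T(o) = o*(o + (-2 - 4)) = o*(o - 6) = o*(-6 + o))
1/(T(-94) - 4339) = 1/(-94*(-6 - 94) - 4339) = 1/(-94*(-100) - 4339) = 1/(9400 - 4339) = 1/5061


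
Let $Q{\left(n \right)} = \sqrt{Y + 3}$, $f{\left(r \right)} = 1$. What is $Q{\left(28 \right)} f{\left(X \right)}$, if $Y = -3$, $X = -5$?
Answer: $0$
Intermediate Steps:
$Q{\left(n \right)} = 0$ ($Q{\left(n \right)} = \sqrt{-3 + 3} = \sqrt{0} = 0$)
$Q{\left(28 \right)} f{\left(X \right)} = 0 \cdot 1 = 0$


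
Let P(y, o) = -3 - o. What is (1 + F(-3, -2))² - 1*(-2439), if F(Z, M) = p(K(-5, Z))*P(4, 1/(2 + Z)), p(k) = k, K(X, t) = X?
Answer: 2560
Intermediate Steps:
F(Z, M) = 15 + 5/(2 + Z) (F(Z, M) = -5*(-3 - 1/(2 + Z)) = 15 + 5/(2 + Z))
(1 + F(-3, -2))² - 1*(-2439) = (1 + 5*(7 + 3*(-3))/(2 - 3))² - 1*(-2439) = (1 + 5*(7 - 9)/(-1))² + 2439 = (1 + 5*(-1)*(-2))² + 2439 = (1 + 10)² + 2439 = 11² + 2439 = 121 + 2439 = 2560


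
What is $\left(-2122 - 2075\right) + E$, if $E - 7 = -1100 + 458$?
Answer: $-4832$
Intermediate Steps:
$E = -635$ ($E = 7 + \left(-1100 + 458\right) = 7 - 642 = -635$)
$\left(-2122 - 2075\right) + E = \left(-2122 - 2075\right) - 635 = -4197 - 635 = -4832$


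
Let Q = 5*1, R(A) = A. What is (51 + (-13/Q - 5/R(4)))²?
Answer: 889249/400 ≈ 2223.1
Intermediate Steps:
Q = 5
(51 + (-13/Q - 5/R(4)))² = (51 + (-13/5 - 5/4))² = (51 - 77/20)² = (943/20)² = 889249/400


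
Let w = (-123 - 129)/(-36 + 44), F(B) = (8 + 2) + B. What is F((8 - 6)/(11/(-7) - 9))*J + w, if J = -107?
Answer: -80013/74 ≈ -1081.3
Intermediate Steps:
F(B) = 10 + B
w = -63/2 (w = -252/8 = -252*⅛ = -63/2 ≈ -31.500)
F((8 - 6)/(11/(-7) - 9))*J + w = (10 + (8 - 6)/(11/(-7) - 9))*(-107) - 63/2 = (10 + 2/(11*(-⅐) - 9))*(-107) - 63/2 = (10 + 2/(-11/7 - 9))*(-107) - 63/2 = (10 + 2/(-74/7))*(-107) - 63/2 = (10 + 2*(-7/74))*(-107) - 63/2 = (10 - 7/37)*(-107) - 63/2 = (363/37)*(-107) - 63/2 = -38841/37 - 63/2 = -80013/74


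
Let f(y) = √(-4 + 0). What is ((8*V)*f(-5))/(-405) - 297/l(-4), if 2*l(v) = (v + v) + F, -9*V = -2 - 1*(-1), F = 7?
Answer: 594 - 16*I/3645 ≈ 594.0 - 0.0043896*I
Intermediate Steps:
f(y) = 2*I (f(y) = √(-4) = 2*I)
V = ⅑ (V = -(-2 - 1*(-1))/9 = -(-2 + 1)/9 = -⅑*(-1) = ⅑ ≈ 0.11111)
l(v) = 7/2 + v (l(v) = ((v + v) + 7)/2 = (2*v + 7)/2 = (7 + 2*v)/2 = 7/2 + v)
((8*V)*f(-5))/(-405) - 297/l(-4) = ((8*(⅑))*(2*I))/(-405) - 297/(7/2 - 4) = (8*(2*I)/9)*(-1/405) - 297/(-½) = (16*I/9)*(-1/405) - 297*(-2) = -16*I/3645 + 594 = 594 - 16*I/3645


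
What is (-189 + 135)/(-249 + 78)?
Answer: 6/19 ≈ 0.31579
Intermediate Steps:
(-189 + 135)/(-249 + 78) = -54/(-171) = -54*(-1/171) = 6/19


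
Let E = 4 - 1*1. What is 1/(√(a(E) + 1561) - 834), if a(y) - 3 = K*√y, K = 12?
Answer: -1/(834 - √(1564 + 12*√3)) ≈ -0.0012591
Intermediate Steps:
E = 3 (E = 4 - 1 = 3)
a(y) = 3 + 12*√y
1/(√(a(E) + 1561) - 834) = 1/(√((3 + 12*√3) + 1561) - 834) = 1/(√(1564 + 12*√3) - 834) = 1/(-834 + √(1564 + 12*√3))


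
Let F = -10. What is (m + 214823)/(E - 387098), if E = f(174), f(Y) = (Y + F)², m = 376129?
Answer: -295476/180101 ≈ -1.6406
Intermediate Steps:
f(Y) = (-10 + Y)² (f(Y) = (Y - 10)² = (-10 + Y)²)
E = 26896 (E = (-10 + 174)² = 164² = 26896)
(m + 214823)/(E - 387098) = (376129 + 214823)/(26896 - 387098) = 590952/(-360202) = 590952*(-1/360202) = -295476/180101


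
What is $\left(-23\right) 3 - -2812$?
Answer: $2743$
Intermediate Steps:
$\left(-23\right) 3 - -2812 = -69 + 2812 = 2743$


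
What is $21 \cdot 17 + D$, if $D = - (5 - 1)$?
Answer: $353$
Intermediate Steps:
$D = -4$ ($D = \left(-1\right) 4 = -4$)
$21 \cdot 17 + D = 21 \cdot 17 - 4 = 357 - 4 = 353$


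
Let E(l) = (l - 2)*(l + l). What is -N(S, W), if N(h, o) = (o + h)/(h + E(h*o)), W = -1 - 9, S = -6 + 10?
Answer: 3/1682 ≈ 0.0017836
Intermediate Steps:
S = 4
W = -10
E(l) = 2*l*(-2 + l) (E(l) = (-2 + l)*(2*l) = 2*l*(-2 + l))
N(h, o) = (h + o)/(h + 2*h*o*(-2 + h*o)) (N(h, o) = (o + h)/(h + 2*(h*o)*(-2 + h*o)) = (h + o)/(h + 2*h*o*(-2 + h*o)))
-N(S, W) = -(4 - 10)/(4*(1 + 2*(-10)*(-2 + 4*(-10)))) = -(-6)/(4*(1 + 2*(-10)*(-2 - 40))) = -(-6)/(4*(1 + 2*(-10)*(-42))) = -(-6)/(4*(1 + 840)) = -(-6)/(4*841) = -1*(-3/1682) = 3/1682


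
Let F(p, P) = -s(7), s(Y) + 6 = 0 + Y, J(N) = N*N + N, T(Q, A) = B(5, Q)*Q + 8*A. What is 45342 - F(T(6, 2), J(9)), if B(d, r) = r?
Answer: 45343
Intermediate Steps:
T(Q, A) = Q² + 8*A (T(Q, A) = Q*Q + 8*A = Q² + 8*A)
J(N) = N + N² (J(N) = N² + N = N + N²)
s(Y) = -6 + Y (s(Y) = -6 + (0 + Y) = -6 + Y)
F(p, P) = -1 (F(p, P) = -(-6 + 7) = -1*1 = -1)
45342 - F(T(6, 2), J(9)) = 45342 - 1*(-1) = 45342 + 1 = 45343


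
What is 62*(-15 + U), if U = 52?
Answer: 2294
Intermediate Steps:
62*(-15 + U) = 62*(-15 + 52) = 62*37 = 2294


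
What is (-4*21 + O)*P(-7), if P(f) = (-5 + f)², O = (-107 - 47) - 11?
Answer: -35856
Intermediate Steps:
O = -165 (O = -154 - 11 = -165)
(-4*21 + O)*P(-7) = (-4*21 - 165)*(-5 - 7)² = (-84 - 165)*(-12)² = -249*144 = -35856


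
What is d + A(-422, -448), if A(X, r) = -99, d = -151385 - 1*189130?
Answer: -340614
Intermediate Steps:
d = -340515 (d = -151385 - 189130 = -340515)
d + A(-422, -448) = -340515 - 99 = -340614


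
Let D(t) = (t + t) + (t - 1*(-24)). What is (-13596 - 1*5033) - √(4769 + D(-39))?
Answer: -18629 - 2*√1169 ≈ -18697.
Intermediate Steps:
D(t) = 24 + 3*t (D(t) = 2*t + (t + 24) = 2*t + (24 + t) = 24 + 3*t)
(-13596 - 1*5033) - √(4769 + D(-39)) = (-13596 - 1*5033) - √(4769 + (24 + 3*(-39))) = (-13596 - 5033) - √(4769 + (24 - 117)) = -18629 - √(4769 - 93) = -18629 - √4676 = -18629 - 2*√1169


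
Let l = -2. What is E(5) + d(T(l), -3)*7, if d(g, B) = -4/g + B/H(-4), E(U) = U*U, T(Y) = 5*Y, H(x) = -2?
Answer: 383/10 ≈ 38.300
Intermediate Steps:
E(U) = U²
d(g, B) = -4/g - B/2 (d(g, B) = -4/g + B/(-2) = -4/g + B*(-½) = -4/g - B/2)
E(5) + d(T(l), -3)*7 = 5² + (-4/(5*(-2)) - ½*(-3))*7 = 25 + (-4/(-10) + 3/2)*7 = 25 + (-4*(-⅒) + 3/2)*7 = 25 + (⅖ + 3/2)*7 = 25 + (19/10)*7 = 25 + 133/10 = 383/10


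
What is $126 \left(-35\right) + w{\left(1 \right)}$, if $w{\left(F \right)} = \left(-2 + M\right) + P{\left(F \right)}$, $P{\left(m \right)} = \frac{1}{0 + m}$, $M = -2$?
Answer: $-4413$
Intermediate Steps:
$P{\left(m \right)} = \frac{1}{m}$
$w{\left(F \right)} = -4 + \frac{1}{F}$ ($w{\left(F \right)} = \left(-2 - 2\right) + \frac{1}{F} = -4 + \frac{1}{F}$)
$126 \left(-35\right) + w{\left(1 \right)} = 126 \left(-35\right) - \left(4 - 1^{-1}\right) = -4410 + \left(-4 + 1\right) = -4410 - 3 = -4413$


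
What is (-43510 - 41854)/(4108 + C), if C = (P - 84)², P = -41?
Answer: -85364/19733 ≈ -4.3260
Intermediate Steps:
C = 15625 (C = (-41 - 84)² = (-125)² = 15625)
(-43510 - 41854)/(4108 + C) = (-43510 - 41854)/(4108 + 15625) = -85364/19733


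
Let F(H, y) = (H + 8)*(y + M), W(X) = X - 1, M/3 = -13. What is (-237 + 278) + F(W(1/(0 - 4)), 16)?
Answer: -457/4 ≈ -114.25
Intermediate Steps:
M = -39 (M = 3*(-13) = -39)
W(X) = -1 + X
F(H, y) = (-39 + y)*(8 + H) (F(H, y) = (H + 8)*(y - 39) = (8 + H)*(-39 + y) = (-39 + y)*(8 + H))
(-237 + 278) + F(W(1/(0 - 4)), 16) = (-237 + 278) + (-312 - 39*(-1 + 1/(0 - 4)) + 8*16 + (-1 + 1/(0 - 4))*16) = 41 + (-312 - 39*(-1 + 1/(-4)) + 128 + (-1 + 1/(-4))*16) = 41 + (-312 - 39*(-1 - ¼) + 128 + (-1 - ¼)*16) = 41 + (-312 - 39*(-5/4) + 128 - 5/4*16) = 41 + (-312 + 195/4 + 128 - 20) = 41 - 621/4 = -457/4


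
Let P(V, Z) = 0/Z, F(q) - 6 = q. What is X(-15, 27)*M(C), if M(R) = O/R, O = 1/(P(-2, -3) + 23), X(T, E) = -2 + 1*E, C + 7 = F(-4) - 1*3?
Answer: -25/184 ≈ -0.13587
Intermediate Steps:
F(q) = 6 + q
P(V, Z) = 0
C = -8 (C = -7 + ((6 - 4) - 1*3) = -7 + (2 - 3) = -7 - 1 = -8)
X(T, E) = -2 + E
O = 1/23 (O = 1/(0 + 23) = 1/23 ≈ 0.043478)
M(R) = 1/(23*R)
X(-15, 27)*M(C) = (-2 + 27)*((1/23)/(-8)) = 25*((1/23)*(-1/8)) = 25*(-1/184) = -25/184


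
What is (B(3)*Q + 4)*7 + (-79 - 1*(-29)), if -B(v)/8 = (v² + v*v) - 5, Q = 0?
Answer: -22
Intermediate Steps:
B(v) = 40 - 16*v² (B(v) = -8*((v² + v*v) - 5) = -8*((v² + v²) - 5) = -8*(2*v² - 5) = -8*(-5 + 2*v²) = 40 - 16*v²)
(B(3)*Q + 4)*7 + (-79 - 1*(-29)) = ((40 - 16*3²)*0 + 4)*7 + (-79 - 1*(-29)) = ((40 - 16*9)*0 + 4)*7 + (-79 + 29) = ((40 - 144)*0 + 4)*7 - 50 = (-104*0 + 4)*7 - 50 = (0 + 4)*7 - 50 = 4*7 - 50 = 28 - 50 = -22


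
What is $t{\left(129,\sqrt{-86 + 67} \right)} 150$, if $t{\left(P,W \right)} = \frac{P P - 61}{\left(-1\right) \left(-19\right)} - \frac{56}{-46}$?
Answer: $\frac{57280800}{437} \approx 1.3108 \cdot 10^{5}$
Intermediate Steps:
$t{\left(P,W \right)} = - \frac{871}{437} + \frac{P^{2}}{19}$ ($t{\left(P,W \right)} = \frac{P^{2} - 61}{19} - - \frac{28}{23} = \left(-61 + P^{2}\right) \frac{1}{19} + \frac{28}{23} = \left(- \frac{61}{19} + \frac{P^{2}}{19}\right) + \frac{28}{23} = - \frac{871}{437} + \frac{P^{2}}{19}$)
$t{\left(129,\sqrt{-86 + 67} \right)} 150 = \left(- \frac{871}{437} + \frac{129^{2}}{19}\right) 150 = \left(- \frac{871}{437} + \frac{1}{19} \cdot 16641\right) 150 = \left(- \frac{871}{437} + \frac{16641}{19}\right) 150 = \frac{381872}{437} \cdot 150 = \frac{57280800}{437}$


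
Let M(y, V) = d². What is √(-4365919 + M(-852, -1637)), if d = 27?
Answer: I*√4365190 ≈ 2089.3*I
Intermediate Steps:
M(y, V) = 729 (M(y, V) = 27² = 729)
√(-4365919 + M(-852, -1637)) = √(-4365919 + 729) = √(-4365190) = I*√4365190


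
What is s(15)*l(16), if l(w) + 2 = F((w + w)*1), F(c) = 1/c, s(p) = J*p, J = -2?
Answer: 945/16 ≈ 59.063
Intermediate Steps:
s(p) = -2*p
l(w) = -2 + 1/(2*w) (l(w) = -2 + 1/((w + w)*1) = -2 + 1/((2*w)*1) = -2 + 1/(2*w))
s(15)*l(16) = (-2*15)*(-2 + (½)/16) = -30*(-2 + (½)*(1/16)) = -30*(-2 + 1/32) = -30*(-63/32) = 945/16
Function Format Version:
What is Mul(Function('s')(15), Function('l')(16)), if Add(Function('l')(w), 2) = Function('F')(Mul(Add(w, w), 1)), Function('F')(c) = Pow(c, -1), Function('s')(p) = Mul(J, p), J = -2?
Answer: Rational(945, 16) ≈ 59.063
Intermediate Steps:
Function('s')(p) = Mul(-2, p)
Function('l')(w) = Add(-2, Mul(Rational(1, 2), Pow(w, -1))) (Function('l')(w) = Add(-2, Pow(Mul(Add(w, w), 1), -1)) = Add(-2, Pow(Mul(Mul(2, w), 1), -1)) = Add(-2, Pow(Mul(2, w), -1)) = Add(-2, Mul(Rational(1, 2), Pow(w, -1))))
Mul(Function('s')(15), Function('l')(16)) = Mul(Mul(-2, 15), Add(-2, Mul(Rational(1, 2), Pow(16, -1)))) = Mul(-30, Add(-2, Mul(Rational(1, 2), Rational(1, 16)))) = Mul(-30, Add(-2, Rational(1, 32))) = Mul(-30, Rational(-63, 32)) = Rational(945, 16)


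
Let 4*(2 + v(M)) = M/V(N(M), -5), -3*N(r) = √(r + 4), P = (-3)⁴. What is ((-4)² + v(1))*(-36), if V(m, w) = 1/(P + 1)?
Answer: -1242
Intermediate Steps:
P = 81
N(r) = -√(4 + r)/3 (N(r) = -√(r + 4)/3 = -√(4 + r)/3)
V(m, w) = 1/82 (V(m, w) = 1/(81 + 1) = 1/82)
v(M) = -2 + 41*M/2 (v(M) = -2 + (M/(1/82))/4 = -2 + (M*82)/4 = -2 + (82*M)/4 = -2 + 41*M/2)
((-4)² + v(1))*(-36) = ((-4)² + (-2 + (41/2)*1))*(-36) = (16 + (-2 + 41/2))*(-36) = (16 + 37/2)*(-36) = (69/2)*(-36) = -1242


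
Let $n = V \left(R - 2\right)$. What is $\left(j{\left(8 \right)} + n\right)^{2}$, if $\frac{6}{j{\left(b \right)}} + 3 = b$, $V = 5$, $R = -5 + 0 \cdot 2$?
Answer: $\frac{28561}{25} \approx 1142.4$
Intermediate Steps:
$R = -5$ ($R = -5 + 0 = -5$)
$j{\left(b \right)} = \frac{6}{-3 + b}$
$n = -35$ ($n = 5 \left(-5 - 2\right) = 5 \left(-7\right) = -35$)
$\left(j{\left(8 \right)} + n\right)^{2} = \left(\frac{6}{-3 + 8} - 35\right)^{2} = \left(\frac{6}{5} - 35\right)^{2} = \left(- \frac{169}{5}\right)^{2} = \frac{28561}{25}$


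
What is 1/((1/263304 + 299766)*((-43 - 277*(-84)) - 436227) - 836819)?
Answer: -131652/16299148786104353 ≈ -8.0772e-12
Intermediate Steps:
1/((1/263304 + 299766)*((-43 - 277*(-84)) - 436227) - 836819) = 1/((1/263304 + 299766)*((-43 + 23268) - 436227) - 836819) = 1/(78929586865*(23225 - 436227)/263304 - 836819) = 1/((78929586865/263304)*(-413002) - 836819) = 1/(-16299038617209365/131652 - 836819) = 1/(-16299148786104353/131652) = -131652/16299148786104353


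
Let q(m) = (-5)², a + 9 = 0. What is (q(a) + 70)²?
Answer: 9025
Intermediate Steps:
a = -9 (a = -9 + 0 = -9)
q(m) = 25
(q(a) + 70)² = (25 + 70)² = 95² = 9025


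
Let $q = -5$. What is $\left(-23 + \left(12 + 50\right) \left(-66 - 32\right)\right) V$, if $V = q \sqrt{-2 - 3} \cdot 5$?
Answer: $152475 i \sqrt{5} \approx 3.4094 \cdot 10^{5} i$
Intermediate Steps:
$V = - 25 i \sqrt{5}$ ($V = - 5 \sqrt{-2 - 3} \cdot 5 = - 5 \sqrt{-5} \cdot 5 = - 5 i \sqrt{5} \cdot 5 = - 25 i \sqrt{5} \approx - 55.902 i$)
$\left(-23 + \left(12 + 50\right) \left(-66 - 32\right)\right) V = \left(-23 + \left(12 + 50\right) \left(-66 - 32\right)\right) \left(- 25 i \sqrt{5}\right) = \left(-23 + 62 \left(-98\right)\right) \left(- 25 i \sqrt{5}\right) = \left(-23 - 6076\right) \left(- 25 i \sqrt{5}\right) = - 6099 \left(- 25 i \sqrt{5}\right) = 152475 i \sqrt{5}$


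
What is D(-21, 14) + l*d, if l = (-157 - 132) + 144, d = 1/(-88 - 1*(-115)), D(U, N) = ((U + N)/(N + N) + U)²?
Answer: 192755/432 ≈ 446.19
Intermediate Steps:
D(U, N) = (U + (N + U)/(2*N))² (D(U, N) = ((N + U)/((2*N)) + U)² = ((N + U)*(1/(2*N)) + U)² = ((N + U)/(2*N) + U)² = (U + (N + U)/(2*N))²)
d = 1/27 (d = 1/(-88 + 115) = 1/27 ≈ 0.037037)
l = -145 (l = -289 + 144 = -145)
D(-21, 14) + l*d = (¼)*(14 - 21 + 2*14*(-21))²/14² - 145*1/27 = (¼)*(1/196)*(14 - 21 - 588)² - 145/27 = (¼)*(1/196)*(-595)² - 145/27 = (¼)*(1/196)*354025 - 145/27 = 7225/16 - 145/27 = 192755/432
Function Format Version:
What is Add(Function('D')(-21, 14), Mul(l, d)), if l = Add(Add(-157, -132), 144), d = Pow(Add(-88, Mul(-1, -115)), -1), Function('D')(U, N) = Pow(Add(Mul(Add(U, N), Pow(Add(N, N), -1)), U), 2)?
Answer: Rational(192755, 432) ≈ 446.19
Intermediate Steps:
Function('D')(U, N) = Pow(Add(U, Mul(Rational(1, 2), Pow(N, -1), Add(N, U))), 2) (Function('D')(U, N) = Pow(Add(Mul(Add(N, U), Pow(Mul(2, N), -1)), U), 2) = Pow(Add(Mul(Add(N, U), Mul(Rational(1, 2), Pow(N, -1))), U), 2) = Pow(Add(Mul(Rational(1, 2), Pow(N, -1), Add(N, U)), U), 2) = Pow(Add(U, Mul(Rational(1, 2), Pow(N, -1), Add(N, U))), 2))
d = Rational(1, 27) (d = Pow(Add(-88, 115), -1) = Pow(27, -1) = Rational(1, 27) ≈ 0.037037)
l = -145 (l = Add(-289, 144) = -145)
Add(Function('D')(-21, 14), Mul(l, d)) = Add(Mul(Rational(1, 4), Pow(14, -2), Pow(Add(14, -21, Mul(2, 14, -21)), 2)), Mul(-145, Rational(1, 27))) = Add(Mul(Rational(1, 4), Rational(1, 196), Pow(Add(14, -21, -588), 2)), Rational(-145, 27)) = Add(Mul(Rational(1, 4), Rational(1, 196), Pow(-595, 2)), Rational(-145, 27)) = Add(Mul(Rational(1, 4), Rational(1, 196), 354025), Rational(-145, 27)) = Add(Rational(7225, 16), Rational(-145, 27)) = Rational(192755, 432)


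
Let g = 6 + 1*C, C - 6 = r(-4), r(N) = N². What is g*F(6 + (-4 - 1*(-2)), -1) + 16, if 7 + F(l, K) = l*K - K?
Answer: -264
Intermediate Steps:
C = 22 (C = 6 + (-4)² = 6 + 16 = 22)
F(l, K) = -7 - K + K*l (F(l, K) = -7 + (l*K - K) = -7 + (K*l - K) = -7 + (-K + K*l) = -7 - K + K*l)
g = 28 (g = 6 + 1*22 = 6 + 22 = 28)
g*F(6 + (-4 - 1*(-2)), -1) + 16 = 28*(-7 - 1*(-1) - (6 + (-4 - 1*(-2)))) + 16 = 28*(-7 + 1 - (6 + (-4 + 2))) + 16 = 28*(-7 + 1 - (6 - 2)) + 16 = 28*(-7 + 1 - 1*4) + 16 = 28*(-7 + 1 - 4) + 16 = 28*(-10) + 16 = -280 + 16 = -264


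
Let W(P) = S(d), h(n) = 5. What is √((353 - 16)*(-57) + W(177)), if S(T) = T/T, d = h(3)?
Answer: 98*I*√2 ≈ 138.59*I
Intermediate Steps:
d = 5
S(T) = 1
W(P) = 1
√((353 - 16)*(-57) + W(177)) = √((353 - 16)*(-57) + 1) = √(337*(-57) + 1) = √(-19209 + 1) = √(-19208) = 98*I*√2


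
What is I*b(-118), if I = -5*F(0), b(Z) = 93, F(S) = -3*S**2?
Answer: 0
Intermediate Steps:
I = 0 (I = -(-15)*0**2 = -(-15)*0 = -5*0 = 0)
I*b(-118) = 0*93 = 0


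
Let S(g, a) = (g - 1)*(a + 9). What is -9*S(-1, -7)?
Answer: 36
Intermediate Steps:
S(g, a) = (-1 + g)*(9 + a)
-9*S(-1, -7) = -9*(-9 - 1*(-7) + 9*(-1) - 7*(-1)) = -9*(-9 + 7 - 9 + 7) = -9*(-4) = 36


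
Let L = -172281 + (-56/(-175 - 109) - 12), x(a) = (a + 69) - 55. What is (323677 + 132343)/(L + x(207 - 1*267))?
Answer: -6475484/2447211 ≈ -2.6461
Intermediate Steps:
x(a) = 14 + a (x(a) = (69 + a) - 55 = 14 + a)
L = -12232789/71 (L = -172281 + (-56/(-284) - 12) = -172281 + (-1/284*(-56) - 12) = -172281 + (14/71 - 12) = -172281 - 838/71 = -12232789/71 ≈ -1.7229e+5)
(323677 + 132343)/(L + x(207 - 1*267)) = (323677 + 132343)/(-12232789/71 + (14 + (207 - 1*267))) = 456020/(-12232789/71 + (14 + (207 - 267))) = 456020/(-12232789/71 + (14 - 60)) = 456020/(-12232789/71 - 46) = 456020/(-12236055/71) = 456020*(-71/12236055) = -6475484/2447211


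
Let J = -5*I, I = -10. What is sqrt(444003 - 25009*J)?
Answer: I*sqrt(806447) ≈ 898.02*I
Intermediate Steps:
J = 50 (J = -5*(-10) = 50)
sqrt(444003 - 25009*J) = sqrt(444003 - 25009*50) = sqrt(444003 - 1250450) = sqrt(-806447) = I*sqrt(806447)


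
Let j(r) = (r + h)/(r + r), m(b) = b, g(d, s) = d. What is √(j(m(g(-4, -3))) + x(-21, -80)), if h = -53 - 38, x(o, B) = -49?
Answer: 3*I*√66/4 ≈ 6.093*I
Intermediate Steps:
h = -91
j(r) = (-91 + r)/(2*r) (j(r) = (r - 91)/(r + r) = (-91 + r)/((2*r)) = (-91 + r)*(1/(2*r)) = (-91 + r)/(2*r))
√(j(m(g(-4, -3))) + x(-21, -80)) = √((½)*(-91 - 4)/(-4) - 49) = √((½)*(-¼)*(-95) - 49) = √(95/8 - 49) = √(-297/8) = 3*I*√66/4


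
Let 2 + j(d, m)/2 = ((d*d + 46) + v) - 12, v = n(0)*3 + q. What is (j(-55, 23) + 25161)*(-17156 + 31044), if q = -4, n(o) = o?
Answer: 434236096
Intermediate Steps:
v = -4 (v = 0*3 - 4 = 0 - 4 = -4)
j(d, m) = 56 + 2*d² (j(d, m) = -4 + 2*(((d*d + 46) - 4) - 12) = -4 + 2*(((d² + 46) - 4) - 12) = -4 + 2*(((46 + d²) - 4) - 12) = -4 + 2*((42 + d²) - 12) = -4 + 2*(30 + d²) = -4 + (60 + 2*d²) = 56 + 2*d²)
(j(-55, 23) + 25161)*(-17156 + 31044) = ((56 + 2*(-55)²) + 25161)*(-17156 + 31044) = ((56 + 2*3025) + 25161)*13888 = ((56 + 6050) + 25161)*13888 = (6106 + 25161)*13888 = 31267*13888 = 434236096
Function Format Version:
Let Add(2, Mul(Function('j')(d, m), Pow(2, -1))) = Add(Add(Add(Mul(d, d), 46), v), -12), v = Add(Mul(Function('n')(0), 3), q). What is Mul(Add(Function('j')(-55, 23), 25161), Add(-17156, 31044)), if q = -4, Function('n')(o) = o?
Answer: 434236096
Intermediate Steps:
v = -4 (v = Add(Mul(0, 3), -4) = Add(0, -4) = -4)
Function('j')(d, m) = Add(56, Mul(2, Pow(d, 2))) (Function('j')(d, m) = Add(-4, Mul(2, Add(Add(Add(Mul(d, d), 46), -4), -12))) = Add(-4, Mul(2, Add(Add(Add(Pow(d, 2), 46), -4), -12))) = Add(-4, Mul(2, Add(Add(Add(46, Pow(d, 2)), -4), -12))) = Add(-4, Mul(2, Add(Add(42, Pow(d, 2)), -12))) = Add(-4, Mul(2, Add(30, Pow(d, 2)))) = Add(-4, Add(60, Mul(2, Pow(d, 2)))) = Add(56, Mul(2, Pow(d, 2))))
Mul(Add(Function('j')(-55, 23), 25161), Add(-17156, 31044)) = Mul(Add(Add(56, Mul(2, Pow(-55, 2))), 25161), Add(-17156, 31044)) = Mul(Add(Add(56, Mul(2, 3025)), 25161), 13888) = Mul(Add(Add(56, 6050), 25161), 13888) = Mul(Add(6106, 25161), 13888) = Mul(31267, 13888) = 434236096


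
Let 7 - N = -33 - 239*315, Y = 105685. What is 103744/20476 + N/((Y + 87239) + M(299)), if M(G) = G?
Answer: 234653061/43004719 ≈ 5.4565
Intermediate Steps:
N = 75325 (N = 7 - (-33 - 239*315) = 7 - (-33 - 75285) = 7 - 1*(-75318) = 7 + 75318 = 75325)
103744/20476 + N/((Y + 87239) + M(299)) = 103744/20476 + 75325/((105685 + 87239) + 299) = 103744*(1/20476) + 75325/(192924 + 299) = 25936/5119 + 75325/193223 = 25936/5119 + 75325*(1/193223) = 25936/5119 + 3275/8401 = 234653061/43004719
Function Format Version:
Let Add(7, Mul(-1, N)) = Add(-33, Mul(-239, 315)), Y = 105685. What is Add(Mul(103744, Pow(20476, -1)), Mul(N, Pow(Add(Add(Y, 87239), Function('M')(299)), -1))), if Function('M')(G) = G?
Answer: Rational(234653061, 43004719) ≈ 5.4565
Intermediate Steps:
N = 75325 (N = Add(7, Mul(-1, Add(-33, Mul(-239, 315)))) = Add(7, Mul(-1, Add(-33, -75285))) = Add(7, Mul(-1, -75318)) = Add(7, 75318) = 75325)
Add(Mul(103744, Pow(20476, -1)), Mul(N, Pow(Add(Add(Y, 87239), Function('M')(299)), -1))) = Add(Mul(103744, Pow(20476, -1)), Mul(75325, Pow(Add(Add(105685, 87239), 299), -1))) = Add(Mul(103744, Rational(1, 20476)), Mul(75325, Pow(Add(192924, 299), -1))) = Add(Rational(25936, 5119), Mul(75325, Pow(193223, -1))) = Add(Rational(25936, 5119), Mul(75325, Rational(1, 193223))) = Add(Rational(25936, 5119), Rational(3275, 8401)) = Rational(234653061, 43004719)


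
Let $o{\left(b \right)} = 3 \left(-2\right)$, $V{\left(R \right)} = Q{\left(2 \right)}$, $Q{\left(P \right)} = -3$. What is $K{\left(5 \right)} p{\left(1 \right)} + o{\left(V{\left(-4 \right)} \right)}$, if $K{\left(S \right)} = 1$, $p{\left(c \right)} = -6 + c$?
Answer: $-11$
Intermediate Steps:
$V{\left(R \right)} = -3$
$o{\left(b \right)} = -6$
$K{\left(5 \right)} p{\left(1 \right)} + o{\left(V{\left(-4 \right)} \right)} = 1 \left(-6 + 1\right) - 6 = 1 \left(-5\right) - 6 = -5 - 6 = -11$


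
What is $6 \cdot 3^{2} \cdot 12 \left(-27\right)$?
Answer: $-17496$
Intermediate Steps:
$6 \cdot 3^{2} \cdot 12 \left(-27\right) = 6 \cdot 9 \cdot 12 \left(-27\right) = 54 \cdot 12 \left(-27\right) = 648 \left(-27\right) = -17496$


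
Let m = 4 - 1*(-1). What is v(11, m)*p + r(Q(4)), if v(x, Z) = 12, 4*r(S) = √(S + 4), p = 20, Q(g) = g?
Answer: 240 + √2/2 ≈ 240.71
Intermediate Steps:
r(S) = √(4 + S)/4 (r(S) = √(S + 4)/4 = √(4 + S)/4)
m = 5 (m = 4 + 1 = 5)
v(11, m)*p + r(Q(4)) = 12*20 + √(4 + 4)/4 = 240 + √8/4 = 240 + (2*√2)/4 = 240 + √2/2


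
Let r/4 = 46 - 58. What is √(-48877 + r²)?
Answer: I*√46573 ≈ 215.81*I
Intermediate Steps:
r = -48 (r = 4*(46 - 58) = 4*(-12) = -48)
√(-48877 + r²) = √(-48877 + (-48)²) = √(-48877 + 2304) = √(-46573) = I*√46573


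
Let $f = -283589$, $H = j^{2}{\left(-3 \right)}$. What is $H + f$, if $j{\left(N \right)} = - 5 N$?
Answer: $-283364$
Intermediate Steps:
$H = 225$ ($H = \left(\left(-5\right) \left(-3\right)\right)^{2} = 15^{2} = 225$)
$H + f = 225 - 283589 = -283364$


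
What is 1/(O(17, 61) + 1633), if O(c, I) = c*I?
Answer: 1/2670 ≈ 0.00037453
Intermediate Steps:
O(c, I) = I*c
1/(O(17, 61) + 1633) = 1/(61*17 + 1633) = 1/(1037 + 1633) = 1/2670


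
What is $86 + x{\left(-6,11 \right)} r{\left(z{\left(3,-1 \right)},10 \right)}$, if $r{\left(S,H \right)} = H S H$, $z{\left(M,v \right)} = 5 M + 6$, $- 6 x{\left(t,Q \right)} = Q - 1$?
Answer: $-3414$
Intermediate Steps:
$x{\left(t,Q \right)} = \frac{1}{6} - \frac{Q}{6}$ ($x{\left(t,Q \right)} = - \frac{Q - 1}{6} = - \frac{-1 + Q}{6} = \frac{1}{6} - \frac{Q}{6}$)
$z{\left(M,v \right)} = 6 + 5 M$
$r{\left(S,H \right)} = S H^{2}$
$86 + x{\left(-6,11 \right)} r{\left(z{\left(3,-1 \right)},10 \right)} = 86 + \left(\frac{1}{6} - \frac{11}{6}\right) \left(6 + 5 \cdot 3\right) 10^{2} = 86 + \left(\frac{1}{6} - \frac{11}{6}\right) \left(6 + 15\right) 100 = 86 - \frac{5 \cdot 21 \cdot 100}{3} = 86 - 3500 = -3414$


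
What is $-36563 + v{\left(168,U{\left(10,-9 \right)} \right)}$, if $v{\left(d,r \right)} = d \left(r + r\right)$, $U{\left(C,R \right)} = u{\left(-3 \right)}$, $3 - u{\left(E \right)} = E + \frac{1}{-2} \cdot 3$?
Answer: $-34043$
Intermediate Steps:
$u{\left(E \right)} = \frac{9}{2} - E$ ($u{\left(E \right)} = 3 - \left(E + \frac{1}{-2} \cdot 3\right) = 3 - \left(E - \frac{3}{2}\right) = 3 - \left(- \frac{3}{2} + E\right) = \frac{9}{2} - E$)
$U{\left(C,R \right)} = \frac{15}{2}$ ($U{\left(C,R \right)} = \frac{9}{2} - -3 = \frac{9}{2} + 3 = \frac{15}{2}$)
$v{\left(d,r \right)} = 2 d r$ ($v{\left(d,r \right)} = d 2 r = 2 d r$)
$-36563 + v{\left(168,U{\left(10,-9 \right)} \right)} = -36563 + 2 \cdot 168 \cdot \frac{15}{2} = -36563 + 2520 = -34043$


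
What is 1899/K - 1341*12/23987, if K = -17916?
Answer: -111285195/143250364 ≈ -0.77686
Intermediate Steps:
1899/K - 1341*12/23987 = 1899/(-17916) - 1341*12/23987 = 1899*(-1/17916) - 16092*1/23987 = -633/5972 - 16092/23987 = -111285195/143250364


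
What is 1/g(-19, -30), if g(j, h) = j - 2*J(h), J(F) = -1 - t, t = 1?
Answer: -1/15 ≈ -0.066667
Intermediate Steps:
J(F) = -2 (J(F) = -1 - 1*1 = -1 - 1 = -2)
g(j, h) = 4 + j (g(j, h) = j - 2*(-2) = j + 4 = 4 + j)
1/g(-19, -30) = 1/(4 - 19) = 1/(-15) = -1/15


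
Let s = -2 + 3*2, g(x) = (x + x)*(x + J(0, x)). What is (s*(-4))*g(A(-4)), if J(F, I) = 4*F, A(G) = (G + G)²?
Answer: -131072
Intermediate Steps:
A(G) = 4*G² (A(G) = (2*G)² = 4*G²)
g(x) = 2*x² (g(x) = (x + x)*(x + 4*0) = (2*x)*(x + 0) = (2*x)*x = 2*x²)
s = 4 (s = -2 + 6 = 4)
(s*(-4))*g(A(-4)) = (4*(-4))*(2*(4*(-4)²)²) = -32*(4*16)² = -32*64² = -32*4096 = -16*8192 = -131072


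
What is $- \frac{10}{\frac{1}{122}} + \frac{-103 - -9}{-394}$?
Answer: $- \frac{240293}{197} \approx -1219.8$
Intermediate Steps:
$- \frac{10}{\frac{1}{122}} + \frac{-103 - -9}{-394} = - 10 \frac{1}{\frac{1}{122}} + \left(-103 + 9\right) \left(- \frac{1}{394}\right) = \left(-10\right) 122 - - \frac{47}{197} = -1220 + \frac{47}{197} = - \frac{240293}{197}$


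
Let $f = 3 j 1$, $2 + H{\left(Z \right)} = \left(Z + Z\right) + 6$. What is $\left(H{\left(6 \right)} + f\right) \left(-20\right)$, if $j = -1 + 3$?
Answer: $-440$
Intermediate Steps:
$j = 2$
$H{\left(Z \right)} = 4 + 2 Z$ ($H{\left(Z \right)} = -2 + \left(\left(Z + Z\right) + 6\right) = -2 + \left(2 Z + 6\right) = -2 + \left(6 + 2 Z\right) = 4 + 2 Z$)
$f = 6$ ($f = 3 \cdot 2 \cdot 1 = 6 \cdot 1 = 6$)
$\left(H{\left(6 \right)} + f\right) \left(-20\right) = \left(\left(4 + 2 \cdot 6\right) + 6\right) \left(-20\right) = \left(\left(4 + 12\right) + 6\right) \left(-20\right) = \left(16 + 6\right) \left(-20\right) = 22 \left(-20\right) = -440$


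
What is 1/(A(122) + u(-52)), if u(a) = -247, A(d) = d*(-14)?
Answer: -1/1955 ≈ -0.00051151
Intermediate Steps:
A(d) = -14*d
1/(A(122) + u(-52)) = 1/(-14*122 - 247) = 1/(-1708 - 247) = 1/(-1955) = -1/1955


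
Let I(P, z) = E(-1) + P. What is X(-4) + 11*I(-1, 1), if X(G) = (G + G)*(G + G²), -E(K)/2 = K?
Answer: -85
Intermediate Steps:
E(K) = -2*K
X(G) = 2*G*(G + G²) (X(G) = (2*G)*(G + G²) = 2*G*(G + G²))
I(P, z) = 2 + P (I(P, z) = -2*(-1) + P = 2 + P)
X(-4) + 11*I(-1, 1) = 2*(-4)²*(1 - 4) + 11*(2 - 1) = 2*16*(-3) + 11*1 = -96 + 11 = -85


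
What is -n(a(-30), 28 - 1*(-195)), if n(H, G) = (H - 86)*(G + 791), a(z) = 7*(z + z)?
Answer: 513084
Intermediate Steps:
a(z) = 14*z (a(z) = 7*(2*z) = 14*z)
n(H, G) = (-86 + H)*(791 + G)
-n(a(-30), 28 - 1*(-195)) = -(-68026 - 86*(28 - 1*(-195)) + 791*(14*(-30)) + (28 - 1*(-195))*(14*(-30))) = -(-68026 - 86*(28 + 195) + 791*(-420) + (28 + 195)*(-420)) = -(-68026 - 86*223 - 332220 + 223*(-420)) = -(-68026 - 19178 - 332220 - 93660) = -1*(-513084) = 513084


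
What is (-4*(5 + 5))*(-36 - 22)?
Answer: 2320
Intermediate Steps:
(-4*(5 + 5))*(-36 - 22) = -4*10*(-58) = -40*(-58) = 2320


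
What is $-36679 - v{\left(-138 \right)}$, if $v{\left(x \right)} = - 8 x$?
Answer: $-37783$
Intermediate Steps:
$-36679 - v{\left(-138 \right)} = -36679 - \left(-8\right) \left(-138\right) = -36679 - 1104 = -37783$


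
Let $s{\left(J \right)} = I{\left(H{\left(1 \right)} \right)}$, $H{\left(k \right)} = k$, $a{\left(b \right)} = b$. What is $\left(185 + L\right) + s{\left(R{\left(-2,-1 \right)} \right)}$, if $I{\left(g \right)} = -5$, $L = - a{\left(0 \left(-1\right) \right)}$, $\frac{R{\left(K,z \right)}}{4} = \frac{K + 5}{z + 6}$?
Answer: $180$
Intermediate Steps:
$R{\left(K,z \right)} = \frac{4 \left(5 + K\right)}{6 + z}$ ($R{\left(K,z \right)} = 4 \frac{K + 5}{z + 6} = 4 \frac{5 + K}{6 + z} = \frac{4 \left(5 + K\right)}{6 + z}$)
$L = 0$ ($L = - 0 \left(-1\right) = \left(-1\right) 0 = 0$)
$s{\left(J \right)} = -5$
$\left(185 + L\right) + s{\left(R{\left(-2,-1 \right)} \right)} = \left(185 + 0\right) - 5 = 185 - 5 = 180$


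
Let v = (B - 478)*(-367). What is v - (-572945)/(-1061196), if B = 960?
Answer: -187719778169/1061196 ≈ -1.7689e+5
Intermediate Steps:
v = -176894 (v = (960 - 478)*(-367) = 482*(-367) = -176894)
v - (-572945)/(-1061196) = -176894 - (-572945)/(-1061196) = -176894 - (-572945)*(-1)/1061196 = -176894 - 1*572945/1061196 = -176894 - 572945/1061196 = -187719778169/1061196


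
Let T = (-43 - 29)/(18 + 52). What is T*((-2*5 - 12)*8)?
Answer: 6336/35 ≈ 181.03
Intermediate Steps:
T = -36/35 (T = -72/70 = -72*1/70 = -36/35 ≈ -1.0286)
T*((-2*5 - 12)*8) = -36*(-2*5 - 12)*8/35 = -36*(-10 - 12)*8/35 = -(-792)*8/35 = -36/35*(-176) = 6336/35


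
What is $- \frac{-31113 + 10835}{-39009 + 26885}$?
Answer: $- \frac{10139}{6062} \approx -1.6726$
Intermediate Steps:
$- \frac{-31113 + 10835}{-39009 + 26885} = - \frac{-20278}{-12124} = - \frac{\left(-20278\right) \left(-1\right)}{12124} = \left(-1\right) \frac{10139}{6062} = - \frac{10139}{6062}$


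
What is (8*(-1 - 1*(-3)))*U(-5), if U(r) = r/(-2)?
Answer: 40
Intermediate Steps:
U(r) = -r/2 (U(r) = r*(-1/2) = -r/2)
(8*(-1 - 1*(-3)))*U(-5) = (8*(-1 - 1*(-3)))*(-1/2*(-5)) = (8*(-1 + 3))*(5/2) = (8*2)*(5/2) = 16*(5/2) = 40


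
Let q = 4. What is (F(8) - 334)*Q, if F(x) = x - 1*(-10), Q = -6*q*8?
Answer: 60672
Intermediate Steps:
Q = -192 (Q = -6*4*8 = -24*8 = -192)
F(x) = 10 + x (F(x) = x + 10 = 10 + x)
(F(8) - 334)*Q = ((10 + 8) - 334)*(-192) = (18 - 334)*(-192) = -316*(-192) = 60672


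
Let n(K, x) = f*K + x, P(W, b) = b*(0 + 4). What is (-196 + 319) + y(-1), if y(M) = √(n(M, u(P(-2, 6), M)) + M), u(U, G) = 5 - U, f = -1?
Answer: 123 + I*√19 ≈ 123.0 + 4.3589*I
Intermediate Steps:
P(W, b) = 4*b (P(W, b) = b*4 = 4*b)
n(K, x) = x - K (n(K, x) = -K + x = x - K)
y(M) = I*√19 (y(M) = √(((5 - 4*6) - M) + M) = √(((5 - 1*24) - M) + M) = √(((5 - 24) - M) + M) = √((-19 - M) + M) = √(-19) = I*√19)
(-196 + 319) + y(-1) = (-196 + 319) + I*√19 = 123 + I*√19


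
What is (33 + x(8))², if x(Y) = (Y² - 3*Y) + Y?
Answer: 6561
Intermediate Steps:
x(Y) = Y² - 2*Y
(33 + x(8))² = (33 + 8*(-2 + 8))² = (33 + 8*6)² = (33 + 48)² = 81² = 6561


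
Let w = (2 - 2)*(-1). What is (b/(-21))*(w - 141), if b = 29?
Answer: 1363/7 ≈ 194.71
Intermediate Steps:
w = 0 (w = 0*(-1) = 0)
(b/(-21))*(w - 141) = (29/(-21))*(0 - 141) = (29*(-1/21))*(-141) = -29/21*(-141) = 1363/7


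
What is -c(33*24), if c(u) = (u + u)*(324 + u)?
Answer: -1767744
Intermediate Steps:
c(u) = 2*u*(324 + u) (c(u) = (2*u)*(324 + u) = 2*u*(324 + u))
-c(33*24) = -2*33*24*(324 + 33*24) = -2*792*(324 + 792) = -2*792*1116 = -1*1767744 = -1767744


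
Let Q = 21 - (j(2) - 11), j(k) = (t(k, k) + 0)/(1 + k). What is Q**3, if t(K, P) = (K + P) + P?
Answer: 27000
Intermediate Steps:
t(K, P) = K + 2*P
j(k) = 3*k/(1 + k) (j(k) = ((k + 2*k) + 0)/(1 + k) = (3*k + 0)/(1 + k) = (3*k)/(1 + k) = 3*k/(1 + k))
Q = 30 (Q = 21 - (3*2/(1 + 2) - 11) = 21 - (3*2/3 - 11) = 21 - (3*2*(1/3) - 11) = 21 - (2 - 11) = 21 - 1*(-9) = 21 + 9 = 30)
Q**3 = 30**3 = 27000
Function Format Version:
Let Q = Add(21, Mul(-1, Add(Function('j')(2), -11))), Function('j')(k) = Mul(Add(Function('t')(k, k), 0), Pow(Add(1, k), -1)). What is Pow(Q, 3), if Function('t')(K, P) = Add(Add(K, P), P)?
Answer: 27000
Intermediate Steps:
Function('t')(K, P) = Add(K, Mul(2, P))
Function('j')(k) = Mul(3, k, Pow(Add(1, k), -1)) (Function('j')(k) = Mul(Add(Add(k, Mul(2, k)), 0), Pow(Add(1, k), -1)) = Mul(Add(Mul(3, k), 0), Pow(Add(1, k), -1)) = Mul(Mul(3, k), Pow(Add(1, k), -1)) = Mul(3, k, Pow(Add(1, k), -1)))
Q = 30 (Q = Add(21, Mul(-1, Add(Mul(3, 2, Pow(Add(1, 2), -1)), -11))) = Add(21, Mul(-1, Add(Mul(3, 2, Pow(3, -1)), -11))) = Add(21, Mul(-1, Add(Mul(3, 2, Rational(1, 3)), -11))) = Add(21, Mul(-1, Add(2, -11))) = Add(21, Mul(-1, -9)) = Add(21, 9) = 30)
Pow(Q, 3) = Pow(30, 3) = 27000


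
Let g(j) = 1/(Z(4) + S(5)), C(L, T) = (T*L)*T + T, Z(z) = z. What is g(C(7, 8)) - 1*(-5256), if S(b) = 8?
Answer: 63073/12 ≈ 5256.1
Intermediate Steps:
C(L, T) = T + L*T**2 (C(L, T) = (L*T)*T + T = L*T**2 + T = T + L*T**2)
g(j) = 1/12 (g(j) = 1/(4 + 8) = 1/12)
g(C(7, 8)) - 1*(-5256) = 1/12 - 1*(-5256) = 1/12 + 5256 = 63073/12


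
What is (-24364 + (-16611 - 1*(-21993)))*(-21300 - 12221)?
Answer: 636295622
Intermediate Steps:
(-24364 + (-16611 - 1*(-21993)))*(-21300 - 12221) = (-24364 + (-16611 + 21993))*(-33521) = (-24364 + 5382)*(-33521) = -18982*(-33521) = 636295622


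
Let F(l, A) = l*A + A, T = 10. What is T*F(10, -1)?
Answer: -110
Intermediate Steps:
F(l, A) = A + A*l (F(l, A) = A*l + A = A + A*l)
T*F(10, -1) = 10*(-(1 + 10)) = 10*(-1*11) = 10*(-11) = -110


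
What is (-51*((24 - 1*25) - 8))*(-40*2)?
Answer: -36720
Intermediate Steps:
(-51*((24 - 1*25) - 8))*(-40*2) = -51*((24 - 25) - 8)*(-80) = -51*(-1 - 8)*(-80) = -51*(-9)*(-80) = 459*(-80) = -36720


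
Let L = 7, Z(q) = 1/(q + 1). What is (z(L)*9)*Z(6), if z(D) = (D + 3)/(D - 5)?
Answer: 45/7 ≈ 6.4286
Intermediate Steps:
Z(q) = 1/(1 + q)
z(D) = (3 + D)/(-5 + D)
(z(L)*9)*Z(6) = (((3 + 7)/(-5 + 7))*9)/(1 + 6) = ((10/2)*9)/7 = (((½)*10)*9)*(⅐) = (5*9)*(⅐) = 45*(⅐) = 45/7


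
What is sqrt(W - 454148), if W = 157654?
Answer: I*sqrt(296494) ≈ 544.51*I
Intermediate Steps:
sqrt(W - 454148) = sqrt(157654 - 454148) = sqrt(-296494) = I*sqrt(296494)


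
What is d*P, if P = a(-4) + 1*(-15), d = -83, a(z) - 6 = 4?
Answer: 415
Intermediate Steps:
a(z) = 10 (a(z) = 6 + 4 = 10)
P = -5 (P = 10 + 1*(-15) = 10 - 15 = -5)
d*P = -83*(-5) = 415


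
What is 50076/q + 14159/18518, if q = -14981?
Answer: -715191389/277418158 ≈ -2.5780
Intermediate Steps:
50076/q + 14159/18518 = 50076/(-14981) + 14159/18518 = 50076*(-1/14981) + 14159*(1/18518) = -50076/14981 + 14159/18518 = -715191389/277418158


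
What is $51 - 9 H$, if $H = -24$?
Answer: $267$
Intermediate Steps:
$51 - 9 H = 51 - -216 = 51 + 216 = 267$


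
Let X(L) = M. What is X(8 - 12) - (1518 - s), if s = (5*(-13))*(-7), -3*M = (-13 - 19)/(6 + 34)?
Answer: -15941/15 ≈ -1062.7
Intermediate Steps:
M = 4/15 (M = -(-13 - 19)/(3*(6 + 34)) = -(-32)/(3*40) = -1/3*(-4/5) = 4/15 ≈ 0.26667)
X(L) = 4/15
s = 455 (s = -65*(-7) = 455)
X(8 - 12) - (1518 - s) = 4/15 - (1518 - 1*455) = 4/15 - (1518 - 455) = 4/15 - 1*1063 = 4/15 - 1063 = -15941/15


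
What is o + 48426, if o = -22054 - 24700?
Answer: 1672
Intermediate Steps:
o = -46754
o + 48426 = -46754 + 48426 = 1672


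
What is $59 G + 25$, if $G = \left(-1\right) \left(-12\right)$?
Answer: $733$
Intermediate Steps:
$G = 12$
$59 G + 25 = 59 \cdot 12 + 25 = 708 + 25 = 733$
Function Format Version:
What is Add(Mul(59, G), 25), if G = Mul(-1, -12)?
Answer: 733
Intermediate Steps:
G = 12
Add(Mul(59, G), 25) = Add(Mul(59, 12), 25) = Add(708, 25) = 733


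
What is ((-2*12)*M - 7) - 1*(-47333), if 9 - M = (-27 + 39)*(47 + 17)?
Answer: 65542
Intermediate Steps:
M = -759 (M = 9 - (-27 + 39)*(47 + 17) = 9 - 12*64 = 9 - 1*768 = 9 - 768 = -759)
((-2*12)*M - 7) - 1*(-47333) = (-2*12*(-759) - 7) - 1*(-47333) = (-24*(-759) - 7) + 47333 = (18216 - 7) + 47333 = 18209 + 47333 = 65542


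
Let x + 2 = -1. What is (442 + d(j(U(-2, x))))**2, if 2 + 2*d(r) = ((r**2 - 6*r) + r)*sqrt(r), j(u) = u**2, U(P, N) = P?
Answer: 190969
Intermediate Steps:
x = -3 (x = -2 - 1 = -3)
d(r) = -1 + sqrt(r)*(r**2 - 5*r)/2 (d(r) = -1 + (((r**2 - 6*r) + r)*sqrt(r))/2 = -1 + ((r**2 - 5*r)*sqrt(r))/2 = -1 + (sqrt(r)*(r**2 - 5*r))/2 = -1 + sqrt(r)*(r**2 - 5*r)/2)
(442 + d(j(U(-2, x))))**2 = (442 + (-1 + ((-2)**2)**(5/2)/2 - 5*((-2)**2)**(3/2)/2))**2 = (442 + (-1 + 4**(5/2)/2 - 5*4**(3/2)/2))**2 = (442 + (-1 + (1/2)*32 - 5/2*8))**2 = (442 + (-1 + 16 - 20))**2 = (442 - 5)**2 = 437**2 = 190969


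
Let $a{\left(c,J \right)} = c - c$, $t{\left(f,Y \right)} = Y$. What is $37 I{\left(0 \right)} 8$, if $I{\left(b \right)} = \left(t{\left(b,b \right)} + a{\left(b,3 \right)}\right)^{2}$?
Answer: $0$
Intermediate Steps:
$a{\left(c,J \right)} = 0$
$I{\left(b \right)} = b^{2}$ ($I{\left(b \right)} = \left(b + 0\right)^{2} = b^{2}$)
$37 I{\left(0 \right)} 8 = 37 \cdot 0^{2} \cdot 8 = 37 \cdot 0 \cdot 8 = 0 \cdot 8 = 0$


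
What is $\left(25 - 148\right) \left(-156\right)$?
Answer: $19188$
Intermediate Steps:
$\left(25 - 148\right) \left(-156\right) = \left(-123\right) \left(-156\right) = 19188$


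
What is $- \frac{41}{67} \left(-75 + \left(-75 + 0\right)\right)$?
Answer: $\frac{6150}{67} \approx 91.791$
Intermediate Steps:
$- \frac{41}{67} \left(-75 + \left(-75 + 0\right)\right) = \left(-41\right) \frac{1}{67} \left(-75 - 75\right) = \left(- \frac{41}{67}\right) \left(-150\right) = \frac{6150}{67}$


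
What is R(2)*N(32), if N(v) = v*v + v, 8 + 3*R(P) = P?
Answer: -2112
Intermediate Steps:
R(P) = -8/3 + P/3
N(v) = v + v² (N(v) = v² + v = v + v²)
R(2)*N(32) = (-8/3 + (⅓)*2)*(32*(1 + 32)) = (-8/3 + ⅔)*(32*33) = -2*1056 = -2112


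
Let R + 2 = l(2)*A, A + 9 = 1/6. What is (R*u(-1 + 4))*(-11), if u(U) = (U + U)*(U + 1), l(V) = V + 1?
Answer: 7524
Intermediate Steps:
l(V) = 1 + V
A = -53/6 (A = -9 + 1/6 = -9 + 1*(⅙) = -9 + ⅙ = -53/6 ≈ -8.8333)
R = -57/2 (R = -2 + (1 + 2)*(-53/6) = -2 + 3*(-53/6) = -2 - 53/2 = -57/2 ≈ -28.500)
u(U) = 2*U*(1 + U) (u(U) = (2*U)*(1 + U) = 2*U*(1 + U))
(R*u(-1 + 4))*(-11) = -57*(-1 + 4)*(1 + (-1 + 4))*(-11) = -57*3*(1 + 3)*(-11) = -57*3*4*(-11) = -57/2*24*(-11) = -684*(-11) = 7524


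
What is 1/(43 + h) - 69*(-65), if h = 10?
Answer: 237706/53 ≈ 4485.0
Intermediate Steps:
1/(43 + h) - 69*(-65) = 1/(43 + 10) - 69*(-65) = 1/53 + 4485 = 237706/53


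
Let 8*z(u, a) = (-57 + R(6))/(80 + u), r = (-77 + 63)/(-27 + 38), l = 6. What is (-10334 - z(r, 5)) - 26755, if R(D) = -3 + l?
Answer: -128475999/3464 ≈ -37089.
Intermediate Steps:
R(D) = 3 (R(D) = -3 + 6 = 3)
r = -14/11 ≈ -1.2727
z(u, a) = -27/(4*(80 + u)) (z(u, a) = ((-57 + 3)/(80 + u))/8 = (-54/(80 + u))/8 = -27/(4*(80 + u)))
(-10334 - z(r, 5)) - 26755 = (-10334 - (-27)/(320 + 4*(-14/11))) - 26755 = (-10334 - (-27)/(320 - 56/11)) - 26755 = (-10334 - (-27)/3464/11) - 26755 = (-10334 - (-27)*11/3464) - 26755 = (-10334 - 1*(-297/3464)) - 26755 = (-10334 + 297/3464) - 26755 = -35796679/3464 - 26755 = -128475999/3464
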